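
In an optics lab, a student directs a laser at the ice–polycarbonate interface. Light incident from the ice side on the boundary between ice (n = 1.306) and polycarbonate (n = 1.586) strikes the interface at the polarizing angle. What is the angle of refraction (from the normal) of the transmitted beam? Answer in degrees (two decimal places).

θ_B = arctan(n₂/n₁) = arctan(1.586/1.306) = 50.53°.
Since θ_B + θ_t = 90° at Brewster incidence, θ_t = 90° − 50.53° = 39.47°.

θ_t ≈ 39.47°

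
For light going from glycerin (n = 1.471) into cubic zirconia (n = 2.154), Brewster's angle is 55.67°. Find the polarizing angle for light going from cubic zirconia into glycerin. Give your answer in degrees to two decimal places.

θ_B' ≈ 34.33°

tan θ_B' = n₁/n₂ = 1/tan θ_B, so θ_B' = 90° − θ_B.
θ_B' = 90° − 55.67° = 34.33°.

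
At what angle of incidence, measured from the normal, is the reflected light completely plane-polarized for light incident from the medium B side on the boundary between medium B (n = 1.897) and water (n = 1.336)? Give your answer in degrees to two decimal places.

At Brewster's angle the reflected and refracted rays are perpendicular, which with Snell's law gives tan θ_B = n₂/n₁.
tan θ_B = n₂/n₁ = 1.336/1.897 = 0.7043.
So θ_B = arctan 0.7043 = 35.16°.

θ_B ≈ 35.16°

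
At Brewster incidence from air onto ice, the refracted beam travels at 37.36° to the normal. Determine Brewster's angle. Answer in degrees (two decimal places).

θ_B ≈ 52.64°

At Brewster's angle the reflected and refracted rays are perpendicular, so θ_B + θ_t = 90°.
θ_B = 90° − 37.36° = 52.64°.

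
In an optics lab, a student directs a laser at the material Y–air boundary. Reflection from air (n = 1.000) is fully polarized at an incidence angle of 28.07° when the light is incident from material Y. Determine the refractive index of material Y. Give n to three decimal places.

n ≈ 1.875

Brewster's law: tan θ_B = n₂/n₁ (light incident in material Y, refracted into air).
n₁ = n₂ / tan θ_B = 1.000 / tan 28.07° = 1.875.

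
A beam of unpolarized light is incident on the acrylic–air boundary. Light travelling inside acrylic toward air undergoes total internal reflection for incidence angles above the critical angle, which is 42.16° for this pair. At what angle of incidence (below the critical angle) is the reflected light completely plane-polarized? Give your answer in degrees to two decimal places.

θ_B ≈ 33.87°

sin θ_c = n₂/n₁, so n₂/n₁ = sin 42.16° = 0.6712.
Brewster: tan θ_B = n₂/n₁ = 0.6712.
θ_B = arctan(0.6712) = 33.87°.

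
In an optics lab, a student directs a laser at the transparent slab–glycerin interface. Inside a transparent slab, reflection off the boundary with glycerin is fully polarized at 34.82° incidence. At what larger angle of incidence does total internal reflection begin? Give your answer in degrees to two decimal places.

θ_c ≈ 44.07°

From Brewster, n₂/n₁ = tan θ_B = tan 34.82° = 0.6955.
Then sin θ_c = n₂/n₁ = 0.6955, so θ_c = arcsin 0.6955 = 44.07°.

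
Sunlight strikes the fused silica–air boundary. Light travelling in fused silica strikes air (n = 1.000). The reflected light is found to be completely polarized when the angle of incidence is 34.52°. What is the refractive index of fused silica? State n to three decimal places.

Brewster's law: tan θ_B = n₂/n₁ (light incident in fused silica, refracted into air).
n₁ = n₂ / tan θ_B = 1.000 / tan 34.52° = 1.454.

n ≈ 1.454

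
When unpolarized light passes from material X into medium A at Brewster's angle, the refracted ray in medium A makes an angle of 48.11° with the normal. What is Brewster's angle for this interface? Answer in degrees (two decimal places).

Brewster's condition makes the reflected and refracted beams perpendicular: θ_B + θ_t = 90°.
θ_B = 90° − 48.11° = 41.89°.

θ_B ≈ 41.89°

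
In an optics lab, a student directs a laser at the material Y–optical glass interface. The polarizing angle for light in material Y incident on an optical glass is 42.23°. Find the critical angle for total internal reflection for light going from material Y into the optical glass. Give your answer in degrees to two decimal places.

n₂/n₁ = tan 42.23° = 0.9077; the critical angle satisfies sin θ_c = n₂/n₁.
θ_c = arcsin(0.9077) = 65.19°.

θ_c ≈ 65.19°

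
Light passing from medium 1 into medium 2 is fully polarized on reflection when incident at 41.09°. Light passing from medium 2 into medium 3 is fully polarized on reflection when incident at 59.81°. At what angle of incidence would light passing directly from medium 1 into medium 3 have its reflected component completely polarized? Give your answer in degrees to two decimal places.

θ_B ≈ 56.29°

Each Brewster angle gives a ratio: n₂/n₁ = tan 41.09° = 0.8720, n₃/n₂ = tan 59.81° = 1.7189.
Multiplying, n₃/n₁ = 0.8720 × 1.7189 = 1.4989, and θ_B(1→3) = arctan 1.4989 = 56.29°.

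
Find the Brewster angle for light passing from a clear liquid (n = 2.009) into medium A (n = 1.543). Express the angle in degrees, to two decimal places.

At Brewster's angle the reflected and refracted rays are perpendicular, which with Snell's law gives tan θ_B = n₂/n₁.
Here n₂/n₁ = 1.543/2.009 = 0.7680, and Brewster's law gives tan θ_B = n₂/n₁. Taking the arctangent, θ_B = 37.53°.

θ_B ≈ 37.53°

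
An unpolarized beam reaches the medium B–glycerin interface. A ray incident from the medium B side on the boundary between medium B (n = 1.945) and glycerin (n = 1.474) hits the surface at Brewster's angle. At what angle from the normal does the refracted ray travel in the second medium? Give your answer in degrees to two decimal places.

θ_t ≈ 52.84°

θ_B = arctan(n₂/n₁) = arctan(1.474/1.945) = 37.16°.
At Brewster's angle the reflected and refracted rays are perpendicular, so θ_t = 90° − θ_B = 90° − 37.16° = 52.84°.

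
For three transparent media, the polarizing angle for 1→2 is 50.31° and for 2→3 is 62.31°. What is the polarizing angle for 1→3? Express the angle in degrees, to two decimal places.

θ_B ≈ 66.47°

n₂/n₁ = tan 50.31° = 1.2049 and n₃/n₂ = tan 62.31° = 1.9055.
Multiplying, n₃/n₁ = 1.2049 × 1.9055 = 2.2960, and θ_B(1→3) = arctan 2.2960 = 66.47°.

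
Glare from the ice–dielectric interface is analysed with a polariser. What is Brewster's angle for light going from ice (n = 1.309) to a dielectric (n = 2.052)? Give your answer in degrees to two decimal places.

tan θ_B = n₂/n₁ = 2.052/1.309 = 1.5676.
θ_B = arctan(1.5676) = 57.47°.

θ_B ≈ 57.47°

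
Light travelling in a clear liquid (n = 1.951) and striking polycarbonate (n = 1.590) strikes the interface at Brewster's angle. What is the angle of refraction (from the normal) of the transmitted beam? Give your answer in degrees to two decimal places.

tan θ_B = n₂/n₁ = 1.590/1.951 = 0.8150, so θ_B = 39.18°.
At Brewster's angle the reflected and refracted rays are perpendicular, so θ_t = 90° − θ_B = 90° − 39.18° = 50.82°.

θ_t ≈ 50.82°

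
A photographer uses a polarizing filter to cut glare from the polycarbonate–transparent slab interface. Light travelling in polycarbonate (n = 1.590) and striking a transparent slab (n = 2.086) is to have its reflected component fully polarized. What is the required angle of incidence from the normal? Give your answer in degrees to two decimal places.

Brewster's condition: tan θ_B = n₂/n₁ = 2.086/1.590 = 1.3119. Taking the arctangent, θ_B = 52.68°.

θ_B ≈ 52.68°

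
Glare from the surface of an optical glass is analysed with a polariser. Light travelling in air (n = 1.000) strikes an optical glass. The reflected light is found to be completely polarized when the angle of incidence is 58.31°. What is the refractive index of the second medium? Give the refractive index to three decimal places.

At the polarizing angle, tan θ_B = n₂/n₁ with n₁ on the incident side (air) and n₂ on the transmitted side (an optical glass).
n₂ = n₁ tan θ_B = 1.000 × tan 58.31° = 1.620.

n ≈ 1.620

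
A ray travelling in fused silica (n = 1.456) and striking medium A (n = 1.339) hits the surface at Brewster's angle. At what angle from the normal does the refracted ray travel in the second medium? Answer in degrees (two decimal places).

θ_t ≈ 47.40°

θ_B = arctan(n₂/n₁) = arctan(1.339/1.456) = 42.60°.
The refracted ray is perpendicular to the reflected ray, so θ_t = 90° − θ_B = 47.40°.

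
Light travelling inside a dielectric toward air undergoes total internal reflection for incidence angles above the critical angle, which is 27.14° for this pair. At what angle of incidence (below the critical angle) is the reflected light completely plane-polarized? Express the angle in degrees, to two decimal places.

θ_B ≈ 24.52°

sin θ_c = n₂/n₁, so n₂/n₁ = sin 27.14° = 0.4562.
Brewster: tan θ_B = n₂/n₁ = 0.4562.
θ_B = arctan(0.4562) = 24.52°.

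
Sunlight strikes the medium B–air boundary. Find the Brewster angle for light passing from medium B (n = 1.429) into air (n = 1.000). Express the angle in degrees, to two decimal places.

At Brewster's angle the reflected and refracted rays are perpendicular, which with Snell's law gives tan θ_B = n₂/n₁.
Brewster's condition: tan θ_B = n₂/n₁ = 1.000/1.429 = 0.6998.
θ_B = arctan(0.6998) = 34.98°.

θ_B ≈ 34.98°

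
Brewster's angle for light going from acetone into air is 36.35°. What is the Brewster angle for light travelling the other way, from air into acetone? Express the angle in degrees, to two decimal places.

tan θ_B' = n₁/n₂ = 1/tan θ_B, so θ_B' = 90° − θ_B.
θ_B' = 90° − 36.35° = 53.65°.

θ_B' ≈ 53.65°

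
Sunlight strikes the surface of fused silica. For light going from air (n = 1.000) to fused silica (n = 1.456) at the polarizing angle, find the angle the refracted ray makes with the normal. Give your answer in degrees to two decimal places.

First find Brewster's angle: tan θ_B = 1.456/1.000 = 1.4560, giving θ_B = 55.52°.
The refracted ray is perpendicular to the reflected ray, so θ_t = 90° − θ_B = 34.48°.

θ_t ≈ 34.48°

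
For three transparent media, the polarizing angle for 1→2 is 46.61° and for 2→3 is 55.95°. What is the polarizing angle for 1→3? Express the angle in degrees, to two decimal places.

tan θ_B(1→2) = n₂/n₁ = tan 46.61° = 1.0578.
tan θ_B(2→3) = n₃/n₂ = tan 55.95° = 1.4798.
So n₃/n₁ = (n₂/n₁)(n₃/n₂) = 1.0578 × 1.4798 = 1.5654.
θ_B(1→3) = arctan(1.5654) = 57.43°.

θ_B ≈ 57.43°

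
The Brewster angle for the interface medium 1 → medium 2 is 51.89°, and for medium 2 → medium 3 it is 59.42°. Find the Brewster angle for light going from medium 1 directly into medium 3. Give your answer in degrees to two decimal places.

n₂/n₁ = tan 51.89° = 1.2749 and n₃/n₂ = tan 59.42° = 1.6923.
Multiplying, n₃/n₁ = 1.2749 × 1.6923 = 2.1574, and θ_B(1→3) = arctan 2.1574 = 65.13°.

θ_B ≈ 65.13°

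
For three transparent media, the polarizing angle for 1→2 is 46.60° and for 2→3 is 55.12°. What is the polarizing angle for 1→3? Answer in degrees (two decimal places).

tan θ_B(1→2) = n₂/n₁ = tan 46.60° = 1.0575.
tan θ_B(2→3) = n₃/n₂ = tan 55.12° = 1.4345.
Multiplying, n₃/n₁ = 1.0575 × 1.4345 = 1.5170, and θ_B(1→3) = arctan 1.5170 = 56.61°.

θ_B ≈ 56.61°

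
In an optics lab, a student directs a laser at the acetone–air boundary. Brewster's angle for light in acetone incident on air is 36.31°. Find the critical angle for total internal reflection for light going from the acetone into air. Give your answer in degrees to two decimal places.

θ_c ≈ 47.29°

From Brewster, n₂/n₁ = tan θ_B = tan 36.31° = 0.7348.
Then sin θ_c = n₂/n₁ = 0.7348, so θ_c = arcsin 0.7348 = 47.29°.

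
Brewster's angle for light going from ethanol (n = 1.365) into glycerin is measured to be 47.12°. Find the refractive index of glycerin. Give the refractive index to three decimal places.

Brewster's law: tan θ_B = n₂/n₁ (light incident in ethanol, refracted into glycerin).
n₂ = n₁ tan θ_B = 1.365 × tan 47.12° = 1.470.

n ≈ 1.470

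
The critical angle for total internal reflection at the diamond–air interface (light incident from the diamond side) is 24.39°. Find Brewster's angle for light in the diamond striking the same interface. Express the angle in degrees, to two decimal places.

sin θ_c = n₂/n₁, so n₂/n₁ = sin 24.39° = 0.4129.
Brewster: tan θ_B = n₂/n₁ = 0.4129.
θ_B = arctan(0.4129) = 22.44°.

θ_B ≈ 22.44°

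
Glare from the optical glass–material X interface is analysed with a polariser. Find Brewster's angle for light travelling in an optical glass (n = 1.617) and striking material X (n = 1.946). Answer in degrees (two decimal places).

θ_B ≈ 50.28°

Here n₂/n₁ = 1.946/1.617 = 1.2035, and Brewster's law gives tan θ_B = n₂/n₁. Taking the arctangent, θ_B = 50.28°.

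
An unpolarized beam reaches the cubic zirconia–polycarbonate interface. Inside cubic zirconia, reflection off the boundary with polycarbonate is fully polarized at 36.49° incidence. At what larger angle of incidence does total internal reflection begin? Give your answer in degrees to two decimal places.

From Brewster, n₂/n₁ = tan θ_B = tan 36.49° = 0.7397.
Then sin θ_c = n₂/n₁ = 0.7397, so θ_c = arcsin 0.7397 = 47.71°.

θ_c ≈ 47.71°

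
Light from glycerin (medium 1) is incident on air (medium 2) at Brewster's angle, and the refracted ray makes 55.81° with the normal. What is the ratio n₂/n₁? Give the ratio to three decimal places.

At Brewster incidence θ_B = 90° − θ_t = 90° − 55.81° = 34.19°.
Then n₂/n₁ = tan θ_B = tan 34.19° = 0.679.

n₂/n₁ ≈ 0.679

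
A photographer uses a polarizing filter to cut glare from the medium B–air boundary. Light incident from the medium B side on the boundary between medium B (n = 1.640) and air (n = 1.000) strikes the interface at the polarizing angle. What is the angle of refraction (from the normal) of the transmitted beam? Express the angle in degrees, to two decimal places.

θ_t ≈ 58.63°

First find Brewster's angle: tan θ_B = 1.000/1.640 = 0.6098, giving θ_B = 31.37°.
At Brewster's angle the reflected and refracted rays are perpendicular, so θ_t = 90° − θ_B = 90° − 31.37° = 58.63°.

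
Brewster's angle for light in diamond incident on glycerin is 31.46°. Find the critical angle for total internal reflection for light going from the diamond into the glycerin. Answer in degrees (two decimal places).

tan θ_B = n₂/n₁ = tan 31.46° = 0.6118.
Total internal reflection: sin θ_c = n₂/n₁ = 0.6118.
θ_c = arcsin(0.6118) = 37.72°.

θ_c ≈ 37.72°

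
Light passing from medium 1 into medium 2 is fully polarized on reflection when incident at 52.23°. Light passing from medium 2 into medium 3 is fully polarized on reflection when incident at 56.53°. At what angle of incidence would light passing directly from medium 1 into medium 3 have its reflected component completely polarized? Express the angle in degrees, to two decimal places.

θ_B ≈ 62.88°

tan θ_B(1→2) = n₂/n₁ = tan 52.23° = 1.2906.
tan θ_B(2→3) = n₃/n₂ = tan 56.53° = 1.5126.
n₃/n₁ = 1.9521. Then tan θ_B(1→3) = n₃/n₁, so θ_B(1→3) = arctan(1.9521) = 62.88°.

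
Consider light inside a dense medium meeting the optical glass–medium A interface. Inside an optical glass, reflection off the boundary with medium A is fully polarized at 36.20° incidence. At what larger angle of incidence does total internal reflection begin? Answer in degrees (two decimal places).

θ_c ≈ 47.05°

tan θ_B = n₂/n₁ = tan 36.20° = 0.7319.
Total internal reflection: sin θ_c = n₂/n₁ = 0.7319.
θ_c = arcsin(0.7319) = 47.05°.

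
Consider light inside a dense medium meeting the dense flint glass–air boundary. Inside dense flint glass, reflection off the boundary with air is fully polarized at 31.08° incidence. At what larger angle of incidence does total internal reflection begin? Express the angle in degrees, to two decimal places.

tan θ_B = n₂/n₁ = tan 31.08° = 0.6028.
Total internal reflection: sin θ_c = n₂/n₁ = 0.6028.
θ_c = arcsin(0.6028) = 37.07°.

θ_c ≈ 37.07°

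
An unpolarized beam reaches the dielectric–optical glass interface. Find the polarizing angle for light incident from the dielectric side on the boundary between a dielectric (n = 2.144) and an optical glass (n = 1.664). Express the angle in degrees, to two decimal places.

θ_B ≈ 37.82°

Brewster's condition: tan θ_B = n₂/n₁ = 1.664/2.144 = 0.7761.
θ_B = arctan(0.7761) = 37.82°.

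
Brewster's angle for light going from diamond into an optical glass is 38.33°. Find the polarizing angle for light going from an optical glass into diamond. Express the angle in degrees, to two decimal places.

Reversing the direction swaps n₁ and n₂, so tan θ_B' = 1/tan θ_B and θ_B' = 90° − θ_B.
Hence θ_B' = 90° − 38.33° = 51.67°.

θ_B' ≈ 51.67°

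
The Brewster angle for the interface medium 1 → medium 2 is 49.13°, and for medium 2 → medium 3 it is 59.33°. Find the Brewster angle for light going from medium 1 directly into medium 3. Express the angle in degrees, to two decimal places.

θ_B ≈ 62.83°

n₂/n₁ = tan 49.13° = 1.1557 and n₃/n₂ = tan 59.33° = 1.6862.
So n₃/n₁ = (n₂/n₁)(n₃/n₂) = 1.1557 × 1.6862 = 1.9487.
θ_B(1→3) = arctan(1.9487) = 62.83°.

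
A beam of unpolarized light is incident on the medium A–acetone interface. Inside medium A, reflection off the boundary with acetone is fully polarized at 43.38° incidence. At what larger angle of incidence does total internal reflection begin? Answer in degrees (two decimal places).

θ_c ≈ 70.91°

tan θ_B = n₂/n₁ = tan 43.38° = 0.9450.
Total internal reflection: sin θ_c = n₂/n₁ = 0.9450.
θ_c = arcsin(0.9450) = 70.91°.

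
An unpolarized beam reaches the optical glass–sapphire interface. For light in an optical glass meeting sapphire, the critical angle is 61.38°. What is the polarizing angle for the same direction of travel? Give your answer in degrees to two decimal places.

n₂/n₁ = sin θ_c = sin 61.38° = 0.8778.
tan θ_B equals the same ratio, so θ_B = arctan(0.8778) = 41.28°.

θ_B ≈ 41.28°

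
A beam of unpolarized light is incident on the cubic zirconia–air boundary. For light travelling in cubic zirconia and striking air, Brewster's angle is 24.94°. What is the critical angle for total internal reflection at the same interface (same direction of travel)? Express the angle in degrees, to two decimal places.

θ_c ≈ 27.71°

n₂/n₁ = tan 24.94° = 0.4650; the critical angle satisfies sin θ_c = n₂/n₁.
θ_c = arcsin(0.4650) = 27.71°.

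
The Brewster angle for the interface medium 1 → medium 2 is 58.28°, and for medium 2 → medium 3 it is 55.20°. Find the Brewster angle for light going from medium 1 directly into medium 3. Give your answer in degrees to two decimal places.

θ_B ≈ 66.75°

tan θ_B(1→2) = n₂/n₁ = tan 58.28° = 1.6179.
tan θ_B(2→3) = n₃/n₂ = tan 55.20° = 1.4388.
Multiplying, n₃/n₁ = 1.6179 × 1.4388 = 2.3278, and θ_B(1→3) = arctan 2.3278 = 66.75°.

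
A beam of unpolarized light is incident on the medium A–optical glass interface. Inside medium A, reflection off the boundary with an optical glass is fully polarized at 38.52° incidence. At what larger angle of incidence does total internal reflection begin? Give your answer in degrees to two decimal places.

θ_c ≈ 52.75°

tan θ_B = n₂/n₁ = tan 38.52° = 0.7960.
Total internal reflection: sin θ_c = n₂/n₁ = 0.7960.
θ_c = arcsin(0.7960) = 52.75°.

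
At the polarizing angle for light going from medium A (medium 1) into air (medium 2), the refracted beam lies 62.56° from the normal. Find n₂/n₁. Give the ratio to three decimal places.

n₂/n₁ ≈ 0.519

θ_B + θ_t = 90°, so θ_B = 90° − 62.56° = 27.44°.
tan θ_B = n₂/n₁, so n₂/n₁ = tan 27.44° = 0.519.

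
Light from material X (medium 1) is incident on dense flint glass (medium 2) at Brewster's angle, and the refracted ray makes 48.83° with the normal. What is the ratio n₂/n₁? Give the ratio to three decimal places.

n₂/n₁ ≈ 0.875

θ_B + θ_t = 90°, so θ_B = 90° − 48.83° = 41.17°.
Then n₂/n₁ = tan θ_B = tan 41.17° = 0.875.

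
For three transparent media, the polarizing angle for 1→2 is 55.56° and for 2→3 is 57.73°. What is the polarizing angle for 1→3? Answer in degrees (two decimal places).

θ_B ≈ 66.59°

tan θ_B(1→2) = n₂/n₁ = tan 55.56° = 1.4583.
tan θ_B(2→3) = n₃/n₂ = tan 57.73° = 1.5837.
So n₃/n₁ = (n₂/n₁)(n₃/n₂) = 1.4583 × 1.5837 = 2.3094.
θ_B(1→3) = arctan(2.3094) = 66.59°.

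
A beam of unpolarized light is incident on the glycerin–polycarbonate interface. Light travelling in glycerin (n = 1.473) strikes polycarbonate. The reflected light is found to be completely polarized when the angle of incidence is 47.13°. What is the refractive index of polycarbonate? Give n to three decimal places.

At Brewster's angle, tan θ_B = n₂/n₁ with n₁ on the incident side (glycerin) and n₂ on the transmitted side (polycarbonate).
n₂ = n₁ tan θ_B = 1.473 × tan 47.13° = 1.587.

n ≈ 1.587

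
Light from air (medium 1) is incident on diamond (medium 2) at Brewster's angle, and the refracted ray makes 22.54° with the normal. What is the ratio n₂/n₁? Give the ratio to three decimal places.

n₂/n₁ ≈ 2.409

At Brewster incidence θ_B = 90° − θ_t = 90° − 22.54° = 67.46°.
tan θ_B = n₂/n₁, so n₂/n₁ = tan 67.46° = 2.409.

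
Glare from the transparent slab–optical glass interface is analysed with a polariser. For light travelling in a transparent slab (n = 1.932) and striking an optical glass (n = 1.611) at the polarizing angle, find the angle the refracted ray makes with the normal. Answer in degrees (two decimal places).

θ_t ≈ 50.18°

First find Brewster's angle: tan θ_B = 1.611/1.932 = 0.8339, giving θ_B = 39.82°.
The refracted ray is perpendicular to the reflected ray, so θ_t = 90° − θ_B = 50.18°.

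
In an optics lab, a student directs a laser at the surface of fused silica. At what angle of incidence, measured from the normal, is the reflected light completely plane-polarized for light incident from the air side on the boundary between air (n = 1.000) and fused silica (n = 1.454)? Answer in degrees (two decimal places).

θ_B ≈ 55.48°

Here n₂/n₁ = 1.454/1.000 = 1.4540, and Brewster's law gives tan θ_B = n₂/n₁.
So θ_B = arctan 1.4540 = 55.48°.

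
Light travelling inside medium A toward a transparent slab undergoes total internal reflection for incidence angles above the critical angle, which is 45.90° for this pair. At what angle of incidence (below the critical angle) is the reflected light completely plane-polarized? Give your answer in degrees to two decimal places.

θ_B ≈ 35.68°

At the critical angle sin θ_c = n₂/n₁, giving n₂/n₁ = sin 45.90° = 0.7181.
Then tan θ_B = n₂/n₁ = 0.7181, so θ_B = arctan 0.7181 = 35.68°.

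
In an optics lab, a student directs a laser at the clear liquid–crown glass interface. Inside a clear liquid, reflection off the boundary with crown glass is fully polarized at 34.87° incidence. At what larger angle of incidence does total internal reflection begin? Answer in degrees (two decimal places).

tan θ_B = n₂/n₁ = tan 34.87° = 0.6968.
Total internal reflection: sin θ_c = n₂/n₁ = 0.6968.
θ_c = arcsin(0.6968) = 44.17°.

θ_c ≈ 44.17°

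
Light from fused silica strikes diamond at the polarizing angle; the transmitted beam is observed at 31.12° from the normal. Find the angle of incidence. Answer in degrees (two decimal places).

θ_B ≈ 58.88°

Brewster's condition makes the reflected and refracted beams perpendicular: θ_B + θ_t = 90°.
So θ_B = 90° − θ_t = 90° − 31.12° = 58.88°.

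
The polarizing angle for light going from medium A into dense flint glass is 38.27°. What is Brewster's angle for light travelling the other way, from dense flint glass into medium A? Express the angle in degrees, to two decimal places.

θ_B' ≈ 51.73°

tan θ_B' = n₁/n₂ = 1/tan θ_B, so θ_B' = 90° − θ_B.
θ_B' = 90° − 38.27° = 51.73°.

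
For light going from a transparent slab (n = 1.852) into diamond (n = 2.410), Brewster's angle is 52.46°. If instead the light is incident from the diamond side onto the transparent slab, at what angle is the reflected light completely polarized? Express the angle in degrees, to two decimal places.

θ_B' ≈ 37.54°

tan θ_B' = n₁/n₂ = 1/tan θ_B, so θ_B' = 90° − θ_B.
θ_B' = 90° − 52.46° = 37.54°.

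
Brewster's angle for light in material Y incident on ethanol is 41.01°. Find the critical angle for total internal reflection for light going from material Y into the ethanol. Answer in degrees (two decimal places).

tan θ_B = n₂/n₁ = tan 41.01° = 0.8696.
Total internal reflection: sin θ_c = n₂/n₁ = 0.8696.
θ_c = arcsin(0.8696) = 60.41°.

θ_c ≈ 60.41°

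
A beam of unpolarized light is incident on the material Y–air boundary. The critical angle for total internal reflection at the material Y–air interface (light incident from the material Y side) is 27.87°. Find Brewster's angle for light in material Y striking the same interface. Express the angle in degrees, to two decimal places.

θ_B ≈ 25.05°

n₂/n₁ = sin θ_c = sin 27.87° = 0.4675.
tan θ_B equals the same ratio, so θ_B = arctan(0.4675) = 25.05°.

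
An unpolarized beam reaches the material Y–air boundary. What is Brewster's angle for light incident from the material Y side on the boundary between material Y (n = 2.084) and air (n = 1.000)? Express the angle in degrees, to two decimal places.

At Brewster's angle the reflected and refracted rays are perpendicular, which with Snell's law gives tan θ_B = n₂/n₁.
Here n₂/n₁ = 1.000/2.084 = 0.4798, and Brewster's law gives tan θ_B = n₂/n₁.
So θ_B = arctan 0.4798 = 25.63°.

θ_B ≈ 25.63°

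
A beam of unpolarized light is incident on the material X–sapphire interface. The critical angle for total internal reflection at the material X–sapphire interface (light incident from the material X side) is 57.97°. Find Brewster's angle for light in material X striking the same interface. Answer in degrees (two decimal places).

At the critical angle sin θ_c = n₂/n₁, giving n₂/n₁ = sin 57.97° = 0.8478.
Then tan θ_B = n₂/n₁ = 0.8478, so θ_B = arctan 0.8478 = 40.29°.

θ_B ≈ 40.29°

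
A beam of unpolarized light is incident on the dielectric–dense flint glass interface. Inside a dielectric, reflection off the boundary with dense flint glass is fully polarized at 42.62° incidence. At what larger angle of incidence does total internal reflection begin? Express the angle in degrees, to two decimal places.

θ_c ≈ 66.95°

n₂/n₁ = tan 42.62° = 0.9202; the critical angle satisfies sin θ_c = n₂/n₁.
θ_c = arcsin(0.9202) = 66.95°.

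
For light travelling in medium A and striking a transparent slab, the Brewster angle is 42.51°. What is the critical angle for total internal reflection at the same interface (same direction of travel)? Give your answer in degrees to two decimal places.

From Brewster, n₂/n₁ = tan θ_B = tan 42.51° = 0.9167.
Then sin θ_c = n₂/n₁ = 0.9167, so θ_c = arcsin 0.9167 = 66.44°.

θ_c ≈ 66.44°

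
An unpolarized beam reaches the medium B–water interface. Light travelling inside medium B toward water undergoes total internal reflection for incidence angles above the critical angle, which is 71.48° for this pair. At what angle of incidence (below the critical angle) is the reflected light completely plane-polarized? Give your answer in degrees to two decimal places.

sin θ_c = n₂/n₁, so n₂/n₁ = sin 71.48° = 0.9482.
Brewster: tan θ_B = n₂/n₁ = 0.9482.
θ_B = arctan(0.9482) = 43.48°.

θ_B ≈ 43.48°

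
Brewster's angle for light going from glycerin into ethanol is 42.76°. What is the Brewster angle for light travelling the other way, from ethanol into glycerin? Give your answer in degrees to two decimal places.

The two Brewster angles are complementary: θ_B' = 90° − θ_B = 90° − 42.76° = 47.24°.

θ_B' ≈ 47.24°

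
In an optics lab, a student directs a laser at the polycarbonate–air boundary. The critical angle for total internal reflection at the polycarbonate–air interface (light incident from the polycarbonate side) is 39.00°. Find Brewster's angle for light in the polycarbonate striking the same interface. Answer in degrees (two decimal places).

n₂/n₁ = sin θ_c = sin 39.00° = 0.6293.
tan θ_B equals the same ratio, so θ_B = arctan(0.6293) = 32.18°.

θ_B ≈ 32.18°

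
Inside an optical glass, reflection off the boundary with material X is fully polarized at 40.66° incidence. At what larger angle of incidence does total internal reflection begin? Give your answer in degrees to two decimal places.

From Brewster, n₂/n₁ = tan θ_B = tan 40.66° = 0.8589.
Then sin θ_c = n₂/n₁ = 0.8589, so θ_c = arcsin 0.8589 = 59.20°.

θ_c ≈ 59.20°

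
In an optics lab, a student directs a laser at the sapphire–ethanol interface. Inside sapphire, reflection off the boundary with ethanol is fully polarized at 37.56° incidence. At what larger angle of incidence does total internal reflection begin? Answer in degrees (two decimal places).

tan θ_B = n₂/n₁ = tan 37.56° = 0.7690.
Total internal reflection: sin θ_c = n₂/n₁ = 0.7690.
θ_c = arcsin(0.7690) = 50.26°.

θ_c ≈ 50.26°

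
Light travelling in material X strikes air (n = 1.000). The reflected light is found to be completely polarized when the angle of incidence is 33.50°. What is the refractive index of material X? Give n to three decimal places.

n ≈ 1.511

At Brewster's angle, tan θ_B = n₂/n₁ with n₁ on the incident side (material X) and n₂ on the transmitted side (air).
n₁ = n₂ / tan θ_B = 1.000 / tan 33.50° = 1.511.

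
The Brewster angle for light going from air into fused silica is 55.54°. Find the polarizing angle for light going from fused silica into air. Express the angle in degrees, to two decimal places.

tan θ_B' = n₁/n₂ = 1/tan θ_B, so θ_B' = 90° − θ_B.
θ_B' = 90° − 55.54° = 34.46°.

θ_B' ≈ 34.46°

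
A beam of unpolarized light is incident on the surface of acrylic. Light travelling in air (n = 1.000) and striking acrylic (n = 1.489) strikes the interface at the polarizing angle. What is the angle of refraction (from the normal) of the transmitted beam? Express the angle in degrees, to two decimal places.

θ_t ≈ 33.88°

First find Brewster's angle: tan θ_B = 1.489/1.000 = 1.4890, giving θ_B = 56.12°.
At Brewster's angle the reflected and refracted rays are perpendicular, so θ_t = 90° − θ_B = 90° − 56.12° = 33.88°.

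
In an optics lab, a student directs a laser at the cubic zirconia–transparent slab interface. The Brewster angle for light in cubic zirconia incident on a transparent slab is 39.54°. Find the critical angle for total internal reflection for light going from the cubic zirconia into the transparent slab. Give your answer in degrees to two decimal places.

tan θ_B = n₂/n₁ = tan 39.54° = 0.8255.
Total internal reflection: sin θ_c = n₂/n₁ = 0.8255.
θ_c = arcsin(0.8255) = 55.64°.

θ_c ≈ 55.64°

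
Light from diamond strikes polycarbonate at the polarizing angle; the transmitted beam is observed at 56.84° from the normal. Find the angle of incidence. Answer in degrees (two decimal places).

At Brewster's angle the reflected and refracted rays are perpendicular, so θ_B + θ_t = 90°.
So θ_B = 90° − θ_t = 90° − 56.84° = 33.16°.

θ_B ≈ 33.16°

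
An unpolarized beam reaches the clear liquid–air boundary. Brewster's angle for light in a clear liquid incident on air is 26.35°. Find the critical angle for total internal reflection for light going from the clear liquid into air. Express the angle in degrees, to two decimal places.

θ_c ≈ 29.69°

From Brewster, n₂/n₁ = tan θ_B = tan 26.35° = 0.4953.
Then sin θ_c = n₂/n₁ = 0.4953, so θ_c = arcsin 0.4953 = 29.69°.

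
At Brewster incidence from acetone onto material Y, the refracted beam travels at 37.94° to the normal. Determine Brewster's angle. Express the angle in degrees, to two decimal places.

Brewster's condition makes the reflected and refracted beams perpendicular: θ_B + θ_t = 90°.
So θ_B = 90° − θ_t = 90° − 37.94° = 52.06°.

θ_B ≈ 52.06°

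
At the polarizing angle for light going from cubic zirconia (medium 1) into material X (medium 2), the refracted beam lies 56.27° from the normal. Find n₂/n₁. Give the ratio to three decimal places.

n₂/n₁ ≈ 0.668

At Brewster incidence θ_B = 90° − θ_t = 90° − 56.27° = 33.73°.
tan θ_B = n₂/n₁, so n₂/n₁ = tan 33.73° = 0.668.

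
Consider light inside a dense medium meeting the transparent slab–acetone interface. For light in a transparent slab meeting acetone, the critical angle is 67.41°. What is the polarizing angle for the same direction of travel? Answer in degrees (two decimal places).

θ_B ≈ 42.72°

n₂/n₁ = sin θ_c = sin 67.41° = 0.9233.
tan θ_B equals the same ratio, so θ_B = arctan(0.9233) = 42.72°.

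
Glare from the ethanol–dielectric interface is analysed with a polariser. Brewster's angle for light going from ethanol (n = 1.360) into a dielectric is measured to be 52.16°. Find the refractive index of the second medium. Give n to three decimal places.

Full polarization of the reflected beam means tan θ_B = n₂/n₁, where n₁ is the incident medium (ethanol).
n₂ = n₁ tan θ_B = 1.360 × tan 52.16° = 1.751.

n ≈ 1.751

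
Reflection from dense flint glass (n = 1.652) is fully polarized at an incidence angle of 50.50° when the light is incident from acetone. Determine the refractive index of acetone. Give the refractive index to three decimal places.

Full polarization of the reflected beam means tan θ_B = n₂/n₁, where n₁ is the incident medium (acetone).
n₁ = n₂ / tan θ_B = 1.652 / tan 50.50° = 1.362.

n ≈ 1.362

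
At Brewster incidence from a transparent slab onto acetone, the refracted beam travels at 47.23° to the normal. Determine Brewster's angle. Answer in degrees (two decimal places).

Since the reflected and refracted rays are at right angles at the polarizing angle, θ_B + θ_t = 90°.
So θ_B = 90° − θ_t = 90° − 47.23° = 42.77°.

θ_B ≈ 42.77°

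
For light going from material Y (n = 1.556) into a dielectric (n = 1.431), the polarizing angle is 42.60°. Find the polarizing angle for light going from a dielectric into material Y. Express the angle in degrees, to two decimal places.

θ_B' ≈ 47.40°

Reversing the direction swaps n₁ and n₂, so tan θ_B' = 1/tan θ_B and θ_B' = 90° − θ_B.
Hence θ_B' = 90° − 42.60° = 47.40°.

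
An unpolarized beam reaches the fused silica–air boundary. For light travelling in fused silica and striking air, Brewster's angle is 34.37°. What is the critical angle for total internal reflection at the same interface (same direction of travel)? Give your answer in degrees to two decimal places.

θ_c ≈ 43.15°

n₂/n₁ = tan 34.37° = 0.6839; the critical angle satisfies sin θ_c = n₂/n₁.
θ_c = arcsin(0.6839) = 43.15°.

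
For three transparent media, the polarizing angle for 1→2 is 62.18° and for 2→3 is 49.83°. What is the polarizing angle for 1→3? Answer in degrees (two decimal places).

Each Brewster angle gives a ratio: n₂/n₁ = tan 62.18° = 1.8951, n₃/n₂ = tan 49.83° = 1.1846.
Multiplying, n₃/n₁ = 1.8951 × 1.1846 = 2.2449, and θ_B(1→3) = arctan 2.2449 = 65.99°.

θ_B ≈ 65.99°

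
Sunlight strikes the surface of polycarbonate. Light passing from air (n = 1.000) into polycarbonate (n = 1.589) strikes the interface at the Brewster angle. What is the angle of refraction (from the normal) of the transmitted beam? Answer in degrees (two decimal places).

θ_t ≈ 32.18°

First find Brewster's angle: tan θ_B = 1.589/1.000 = 1.5890, giving θ_B = 57.82°.
Since θ_B + θ_t = 90° at Brewster incidence, θ_t = 90° − 57.82° = 32.18°.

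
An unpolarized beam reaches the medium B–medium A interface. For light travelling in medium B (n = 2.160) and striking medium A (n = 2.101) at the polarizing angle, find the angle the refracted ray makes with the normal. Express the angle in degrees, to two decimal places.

θ_t ≈ 45.79°

θ_B = arctan(n₂/n₁) = arctan(2.101/2.160) = 44.21°.
At Brewster's angle the reflected and refracted rays are perpendicular, so θ_t = 90° − θ_B = 90° − 44.21° = 45.79°.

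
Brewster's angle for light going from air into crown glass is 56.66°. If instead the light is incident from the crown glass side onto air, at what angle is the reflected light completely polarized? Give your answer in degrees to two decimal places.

The two Brewster angles are complementary: θ_B' = 90° − θ_B = 90° − 56.66° = 33.34°.

θ_B' ≈ 33.34°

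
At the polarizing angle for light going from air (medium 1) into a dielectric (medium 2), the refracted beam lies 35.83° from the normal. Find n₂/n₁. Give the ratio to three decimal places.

n₂/n₁ ≈ 1.385

θ_B + θ_t = 90°, so θ_B = 90° − 35.83° = 54.17°.
Then n₂/n₁ = tan θ_B = tan 54.17° = 1.385.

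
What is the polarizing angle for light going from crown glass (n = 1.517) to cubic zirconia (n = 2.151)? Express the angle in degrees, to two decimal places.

θ_B ≈ 54.81°

Brewster's condition: tan θ_B = n₂/n₁ = 2.151/1.517 = 1.4179.
So θ_B = arctan 1.4179 = 54.81°.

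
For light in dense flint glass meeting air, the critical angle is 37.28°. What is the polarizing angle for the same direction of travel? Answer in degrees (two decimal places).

sin θ_c = n₂/n₁, so n₂/n₁ = sin 37.28° = 0.6057.
Brewster: tan θ_B = n₂/n₁ = 0.6057.
θ_B = arctan(0.6057) = 31.20°.

θ_B ≈ 31.20°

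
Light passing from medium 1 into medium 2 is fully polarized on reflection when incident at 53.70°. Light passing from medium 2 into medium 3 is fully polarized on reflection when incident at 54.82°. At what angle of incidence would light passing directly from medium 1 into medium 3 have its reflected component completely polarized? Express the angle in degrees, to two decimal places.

θ_B ≈ 62.62°

Each Brewster angle gives a ratio: n₂/n₁ = tan 53.70° = 1.3613, n₃/n₂ = tan 54.82° = 1.4186.
n₃/n₁ = 1.9312. Then tan θ_B(1→3) = n₃/n₁, so θ_B(1→3) = arctan(1.9312) = 62.62°.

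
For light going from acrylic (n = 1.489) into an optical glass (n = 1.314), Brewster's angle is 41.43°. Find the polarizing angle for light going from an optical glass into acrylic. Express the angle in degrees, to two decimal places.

tan θ_B' = n₁/n₂ = 1/tan θ_B, so θ_B' = 90° − θ_B.
θ_B' = 90° − 41.43° = 48.57°.

θ_B' ≈ 48.57°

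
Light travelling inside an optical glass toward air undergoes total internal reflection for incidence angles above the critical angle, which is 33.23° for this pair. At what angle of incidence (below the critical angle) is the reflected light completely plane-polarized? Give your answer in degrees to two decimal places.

n₂/n₁ = sin θ_c = sin 33.23° = 0.5480.
tan θ_B equals the same ratio, so θ_B = arctan(0.5480) = 28.72°.

θ_B ≈ 28.72°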